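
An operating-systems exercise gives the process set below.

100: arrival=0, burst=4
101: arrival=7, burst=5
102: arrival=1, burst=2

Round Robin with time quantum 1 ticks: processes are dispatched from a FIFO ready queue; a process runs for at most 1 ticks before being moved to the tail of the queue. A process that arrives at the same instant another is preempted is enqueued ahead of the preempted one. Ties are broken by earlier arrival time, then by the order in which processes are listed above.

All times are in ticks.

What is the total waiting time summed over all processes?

Schedule: | 100 0-1 | 102 1-2 | 100 2-3 | 102 3-4 | 100 4-6 | idle 6-7 | 101 7-12 |
Completion: 100=6  101=12  102=4
Turnaround (C−A): 100=6  101=5  102=3
Waiting = turnaround − burst: 100=2, 101=0, 102=1
Total waiting = 2 + 0 + 1 = 3

3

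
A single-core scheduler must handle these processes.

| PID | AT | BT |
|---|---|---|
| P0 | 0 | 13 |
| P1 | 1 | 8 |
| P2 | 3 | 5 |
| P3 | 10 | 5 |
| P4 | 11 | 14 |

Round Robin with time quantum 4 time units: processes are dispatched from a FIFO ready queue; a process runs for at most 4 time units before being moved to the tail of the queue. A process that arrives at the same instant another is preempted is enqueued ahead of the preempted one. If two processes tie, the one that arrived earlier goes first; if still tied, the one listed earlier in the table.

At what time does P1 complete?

20

Gantt: | P0 0-4 | P1 4-8 | P2 8-12 | P0 12-16 | P1 16-20 | P3 20-24 | P4 24-28 | P2 28-29 | P0 29-33 | P3 33-34 | P4 34-38 | P0 38-39 | P4 39-45 |
Completion: P0=39  P1=20  P2=29  P3=34  P4=45
Turnaround (C−A): P0=39  P1=19  P2=26  P3=24  P4=34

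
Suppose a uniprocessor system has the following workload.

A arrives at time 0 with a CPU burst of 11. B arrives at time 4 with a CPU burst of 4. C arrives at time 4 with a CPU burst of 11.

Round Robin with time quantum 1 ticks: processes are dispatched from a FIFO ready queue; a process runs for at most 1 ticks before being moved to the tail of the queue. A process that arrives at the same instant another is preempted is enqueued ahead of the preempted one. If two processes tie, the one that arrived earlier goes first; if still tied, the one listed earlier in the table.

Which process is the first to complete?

B

Gantt: | A 0-4 | B 4-5 | C 5-6 | A 6-7 | B 7-8 | C 8-9 | A 9-10 | B 10-11 | C 11-12 | A 12-13 | B 13-14 | C 14-15 | A 15-16 | C 16-17 | A 17-18 | C 18-19 | A 19-20 | C 20-21 | A 21-22 | C 22-26 |
Completion: A=22  B=14  C=26
Turnaround (C−A): A=22  B=10  C=22
Finish order: B → A → C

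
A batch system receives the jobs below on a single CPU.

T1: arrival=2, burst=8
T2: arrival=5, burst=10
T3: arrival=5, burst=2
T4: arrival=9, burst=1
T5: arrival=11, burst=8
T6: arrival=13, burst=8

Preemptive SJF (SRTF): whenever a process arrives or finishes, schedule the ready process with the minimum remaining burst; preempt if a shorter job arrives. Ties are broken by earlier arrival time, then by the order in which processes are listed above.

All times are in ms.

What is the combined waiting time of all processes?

Timeline: | idle 0-2 | T1 2-5 | T3 5-7 | T1 7-9 | T4 9-10 | T1 10-13 | T5 13-21 | T6 21-29 | T2 29-39 |
Completion: T1=13  T2=39  T3=7  T4=10  T5=21  T6=29
Turnaround (C−A): T1=11  T2=34  T3=2  T4=1  T5=10  T6=16
Waiting = turnaround − burst: T1=3, T2=24, T3=0, T4=0, T5=2, T6=8
Total waiting = 3 + 24 + 0 + 0 + 2 + 8 = 37

37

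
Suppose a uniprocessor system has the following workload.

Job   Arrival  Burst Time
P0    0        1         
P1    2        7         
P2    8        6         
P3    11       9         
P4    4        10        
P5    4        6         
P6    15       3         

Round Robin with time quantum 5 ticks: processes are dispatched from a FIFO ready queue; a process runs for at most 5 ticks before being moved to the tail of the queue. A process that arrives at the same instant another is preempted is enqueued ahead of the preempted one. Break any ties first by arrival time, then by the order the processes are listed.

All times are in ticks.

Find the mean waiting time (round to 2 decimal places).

Gantt: | P0 0-1 | idle 1-2 | P1 2-7 | P4 7-12 | P5 12-17 | P1 17-19 | P2 19-24 | P3 24-29 | P4 29-34 | P6 34-37 | P5 37-38 | P2 38-39 | P3 39-43 |
Completion: P0=1  P1=19  P2=39  P3=43  P4=34  P5=38  P6=37
Turnaround (C−A): P0=1  P1=17  P2=31  P3=32  P4=30  P5=34  P6=22
Waiting times: P0=0, P1=10, P2=25, P3=23, P4=20, P5=28, P6=19
Average waiting = (0+10+25+23+20+28+19) / 7 = 125/7 = 17.86

17.86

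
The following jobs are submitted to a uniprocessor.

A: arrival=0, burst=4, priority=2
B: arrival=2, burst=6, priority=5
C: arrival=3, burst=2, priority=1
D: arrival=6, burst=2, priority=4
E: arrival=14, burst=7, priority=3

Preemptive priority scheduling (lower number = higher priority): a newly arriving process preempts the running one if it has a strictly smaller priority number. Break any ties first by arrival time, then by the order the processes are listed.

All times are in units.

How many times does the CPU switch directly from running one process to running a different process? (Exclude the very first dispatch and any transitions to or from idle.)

5

Timeline: | A 0-3 | C 3-5 | A 5-6 | D 6-8 | B 8-14 | E 14-21 |
Completion: A=6  B=14  C=5  D=8  E=21
Turnaround (C−A): A=6  B=12  C=2  D=2  E=7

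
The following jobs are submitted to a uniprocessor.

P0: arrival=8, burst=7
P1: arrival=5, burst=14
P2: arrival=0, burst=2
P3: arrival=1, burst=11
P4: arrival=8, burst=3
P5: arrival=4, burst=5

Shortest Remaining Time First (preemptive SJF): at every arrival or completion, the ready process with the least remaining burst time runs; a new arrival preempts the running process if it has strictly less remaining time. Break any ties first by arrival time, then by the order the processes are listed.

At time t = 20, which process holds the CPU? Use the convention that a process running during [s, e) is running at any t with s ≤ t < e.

P3

Schedule: | P2 0-2 | P3 2-4 | P5 4-9 | P4 9-12 | P0 12-19 | P3 19-28 | P1 28-42 |
Completion: P0=19  P1=42  P2=2  P3=28  P4=12  P5=9
Turnaround (C−A): P0=11  P1=37  P2=2  P3=27  P4=4  P5=5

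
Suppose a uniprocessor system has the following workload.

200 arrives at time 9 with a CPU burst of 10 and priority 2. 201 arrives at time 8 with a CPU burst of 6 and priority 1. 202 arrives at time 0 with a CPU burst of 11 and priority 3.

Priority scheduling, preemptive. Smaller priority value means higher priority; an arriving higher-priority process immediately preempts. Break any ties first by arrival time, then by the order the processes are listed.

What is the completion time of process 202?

27

Timeline: | 202 0-8 | 201 8-14 | 200 14-24 | 202 24-27 |
Completion: 200=24  201=14  202=27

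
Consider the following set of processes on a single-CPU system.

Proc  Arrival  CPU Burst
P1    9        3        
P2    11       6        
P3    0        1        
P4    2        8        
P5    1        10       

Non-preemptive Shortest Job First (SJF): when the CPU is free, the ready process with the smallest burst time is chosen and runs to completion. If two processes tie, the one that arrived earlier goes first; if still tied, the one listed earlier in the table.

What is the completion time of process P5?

Schedule: | P3 0-1 | P5 1-11 | P1 11-14 | P2 14-20 | P4 20-28 |
Completion: P1=14  P2=20  P3=1  P4=28  P5=11
Turnaround (C−A): P1=5  P2=9  P3=1  P4=26  P5=10

11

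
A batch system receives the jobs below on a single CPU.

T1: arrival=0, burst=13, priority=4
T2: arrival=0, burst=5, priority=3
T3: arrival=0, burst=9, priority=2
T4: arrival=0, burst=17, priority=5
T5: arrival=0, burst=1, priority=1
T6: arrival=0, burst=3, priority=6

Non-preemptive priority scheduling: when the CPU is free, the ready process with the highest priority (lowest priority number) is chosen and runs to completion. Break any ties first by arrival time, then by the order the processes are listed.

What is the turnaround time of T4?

Schedule: | T5 0-1 | T3 1-10 | T2 10-15 | T1 15-28 | T4 28-45 | T6 45-48 |
Completion: T1=28  T2=15  T3=10  T4=45  T5=1  T6=48
Turnaround (C−A): T1=28  T2=15  T3=10  T4=45  T5=1  T6=48
Turnaround(T4) = completion − arrival = 45 − 0 = 45

45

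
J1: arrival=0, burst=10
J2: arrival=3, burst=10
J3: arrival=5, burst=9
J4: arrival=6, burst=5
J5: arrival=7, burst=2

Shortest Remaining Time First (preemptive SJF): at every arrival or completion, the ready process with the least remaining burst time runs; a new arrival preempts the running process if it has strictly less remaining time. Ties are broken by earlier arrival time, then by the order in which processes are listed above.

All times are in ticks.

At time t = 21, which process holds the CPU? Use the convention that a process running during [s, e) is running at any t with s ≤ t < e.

J3

Schedule: | J1 0-7 | J5 7-9 | J1 9-12 | J4 12-17 | J3 17-26 | J2 26-36 |
Completion: J1=12  J2=36  J3=26  J4=17  J5=9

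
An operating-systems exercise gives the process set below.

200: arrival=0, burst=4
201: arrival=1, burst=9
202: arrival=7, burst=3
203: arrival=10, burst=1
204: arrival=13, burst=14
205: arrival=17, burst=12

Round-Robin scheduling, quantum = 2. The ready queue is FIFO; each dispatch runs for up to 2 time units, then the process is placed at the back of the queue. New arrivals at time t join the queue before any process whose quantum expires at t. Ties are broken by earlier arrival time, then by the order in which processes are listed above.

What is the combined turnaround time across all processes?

88

Schedule: | 200 0-2 | 201 2-4 | 200 4-6 | 201 6-8 | 202 8-10 | 201 10-12 | 203 12-13 | 202 13-14 | 201 14-16 | 204 16-18 | 201 18-19 | 205 19-21 | 204 21-23 | 205 23-25 | 204 25-27 | 205 27-29 | 204 29-31 | 205 31-33 | 204 33-35 | 205 35-37 | 204 37-39 | 205 39-41 | 204 41-43 |
Completion: 200=6  201=19  202=14  203=13  204=43  205=41
Turnaround = completion − arrival: 200=6, 201=18, 202=7, 203=3, 204=30, 205=24
Total turnaround = 6 + 18 + 7 + 3 + 30 + 24 = 88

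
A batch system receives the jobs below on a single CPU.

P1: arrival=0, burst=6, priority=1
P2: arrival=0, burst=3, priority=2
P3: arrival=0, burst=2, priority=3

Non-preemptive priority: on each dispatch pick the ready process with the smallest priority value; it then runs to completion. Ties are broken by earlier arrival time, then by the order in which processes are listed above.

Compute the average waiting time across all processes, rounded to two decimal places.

Timeline: | P1 0-6 | P2 6-9 | P3 9-11 |
Completion: P1=6  P2=9  P3=11
Waiting times: P1=0, P2=6, P3=9
Average waiting = (0+6+9) / 3 = 15/3 = 5.00

5.00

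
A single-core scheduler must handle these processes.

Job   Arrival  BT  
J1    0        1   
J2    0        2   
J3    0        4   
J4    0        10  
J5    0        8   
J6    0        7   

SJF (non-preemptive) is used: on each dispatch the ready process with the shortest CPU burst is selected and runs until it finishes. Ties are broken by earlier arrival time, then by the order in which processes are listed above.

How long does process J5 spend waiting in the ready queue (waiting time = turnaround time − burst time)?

Gantt: | J1 0-1 | J2 1-3 | J3 3-7 | J6 7-14 | J5 14-22 | J4 22-32 |
Completion: J1=1  J2=3  J3=7  J4=32  J5=22  J6=14
Waiting(J5) = turnaround − burst = 22 − 8 = 14

14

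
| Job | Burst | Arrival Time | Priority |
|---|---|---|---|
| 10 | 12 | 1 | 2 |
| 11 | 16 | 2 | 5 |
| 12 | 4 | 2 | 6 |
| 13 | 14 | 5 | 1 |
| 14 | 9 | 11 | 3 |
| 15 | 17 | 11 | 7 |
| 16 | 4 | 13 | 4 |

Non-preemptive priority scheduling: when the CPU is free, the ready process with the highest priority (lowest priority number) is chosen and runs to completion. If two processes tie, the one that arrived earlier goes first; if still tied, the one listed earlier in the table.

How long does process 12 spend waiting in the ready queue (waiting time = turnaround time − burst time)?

54

Schedule: | idle 0-1 | 10 1-13 | 13 13-27 | 14 27-36 | 16 36-40 | 11 40-56 | 12 56-60 | 15 60-77 |
Completion: 10=13  11=56  12=60  13=27  14=36  15=77  16=40
Waiting(12) = turnaround − burst = 58 − 4 = 54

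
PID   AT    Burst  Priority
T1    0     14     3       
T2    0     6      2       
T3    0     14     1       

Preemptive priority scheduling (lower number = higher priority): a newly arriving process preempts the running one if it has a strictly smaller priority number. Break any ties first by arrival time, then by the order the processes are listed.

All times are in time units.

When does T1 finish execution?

Timeline: | T3 0-14 | T2 14-20 | T1 20-34 |
Completion: T1=34  T2=20  T3=14
Turnaround (C−A): T1=34  T2=20  T3=14

34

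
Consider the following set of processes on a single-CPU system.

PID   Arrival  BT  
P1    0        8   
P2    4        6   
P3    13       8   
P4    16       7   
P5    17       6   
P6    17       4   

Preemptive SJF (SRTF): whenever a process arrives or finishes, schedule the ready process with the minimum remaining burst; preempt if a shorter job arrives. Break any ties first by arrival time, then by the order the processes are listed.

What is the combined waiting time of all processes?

Schedule: | P1 0-8 | P2 8-14 | P3 14-17 | P6 17-21 | P3 21-26 | P5 26-32 | P4 32-39 |
Completion: P1=8  P2=14  P3=26  P4=39  P5=32  P6=21
Waiting = turnaround − burst: P1=0, P2=4, P3=5, P4=16, P5=9, P6=0
Total waiting = 0 + 4 + 5 + 16 + 9 + 0 = 34

34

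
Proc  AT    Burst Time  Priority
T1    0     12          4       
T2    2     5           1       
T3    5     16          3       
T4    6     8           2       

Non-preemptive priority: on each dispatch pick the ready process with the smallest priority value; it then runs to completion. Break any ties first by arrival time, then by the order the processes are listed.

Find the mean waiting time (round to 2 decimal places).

10.25

Timeline: | T1 0-12 | T2 12-17 | T4 17-25 | T3 25-41 |
Completion: T1=12  T2=17  T3=41  T4=25
Turnaround (C−A): T1=12  T2=15  T3=36  T4=19
Waiting times: T1=0, T2=10, T3=20, T4=11
Average waiting = (0+10+20+11) / 4 = 41/4 = 10.25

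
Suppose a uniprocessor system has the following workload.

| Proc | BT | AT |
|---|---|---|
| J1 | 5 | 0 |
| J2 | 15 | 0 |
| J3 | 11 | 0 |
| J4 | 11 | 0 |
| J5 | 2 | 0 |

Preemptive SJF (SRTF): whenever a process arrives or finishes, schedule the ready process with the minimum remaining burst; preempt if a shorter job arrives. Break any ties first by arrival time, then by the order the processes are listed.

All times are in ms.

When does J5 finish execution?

Gantt: | J5 0-2 | J1 2-7 | J3 7-18 | J4 18-29 | J2 29-44 |
Completion: J1=7  J2=44  J3=18  J4=29  J5=2

2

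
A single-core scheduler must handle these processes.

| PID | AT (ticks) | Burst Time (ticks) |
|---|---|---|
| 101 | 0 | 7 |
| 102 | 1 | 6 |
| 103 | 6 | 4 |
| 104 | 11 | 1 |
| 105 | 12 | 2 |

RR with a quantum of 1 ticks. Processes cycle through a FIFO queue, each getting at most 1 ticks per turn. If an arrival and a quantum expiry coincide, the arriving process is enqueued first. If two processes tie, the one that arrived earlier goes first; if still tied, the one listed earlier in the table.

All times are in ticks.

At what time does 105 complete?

Timeline: | 101 0-1 | 102 1-2 | 101 2-3 | 102 3-4 | 101 4-5 | 102 5-6 | 101 6-7 | 103 7-8 | 102 8-9 | 101 9-10 | 103 10-11 | 102 11-12 | 101 12-13 | 104 13-14 | 103 14-15 | 105 15-16 | 102 16-17 | 101 17-18 | 103 18-19 | 105 19-20 |
Completion: 101=18  102=17  103=19  104=14  105=20
Turnaround (C−A): 101=18  102=16  103=13  104=3  105=8

20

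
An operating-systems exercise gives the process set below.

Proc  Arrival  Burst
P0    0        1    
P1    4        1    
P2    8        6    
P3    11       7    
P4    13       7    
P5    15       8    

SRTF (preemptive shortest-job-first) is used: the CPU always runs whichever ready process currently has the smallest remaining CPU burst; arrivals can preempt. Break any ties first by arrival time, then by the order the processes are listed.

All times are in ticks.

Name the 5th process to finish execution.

Gantt: | P0 0-1 | idle 1-4 | P1 4-5 | idle 5-8 | P2 8-14 | P3 14-21 | P4 21-28 | P5 28-36 |
Completion: P0=1  P1=5  P2=14  P3=21  P4=28  P5=36
Turnaround (C−A): P0=1  P1=1  P2=6  P3=10  P4=15  P5=21
Finish order: P0 → P1 → P2 → P3 → P4 → P5

P4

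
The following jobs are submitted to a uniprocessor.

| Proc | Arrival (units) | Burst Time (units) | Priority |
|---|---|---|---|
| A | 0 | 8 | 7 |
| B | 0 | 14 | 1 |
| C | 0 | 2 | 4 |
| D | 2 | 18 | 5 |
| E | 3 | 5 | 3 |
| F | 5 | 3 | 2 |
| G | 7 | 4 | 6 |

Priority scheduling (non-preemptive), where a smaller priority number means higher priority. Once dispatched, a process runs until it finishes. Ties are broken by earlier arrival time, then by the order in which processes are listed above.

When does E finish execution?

22

Schedule: | B 0-14 | F 14-17 | E 17-22 | C 22-24 | D 24-42 | G 42-46 | A 46-54 |
Completion: A=54  B=14  C=24  D=42  E=22  F=17  G=46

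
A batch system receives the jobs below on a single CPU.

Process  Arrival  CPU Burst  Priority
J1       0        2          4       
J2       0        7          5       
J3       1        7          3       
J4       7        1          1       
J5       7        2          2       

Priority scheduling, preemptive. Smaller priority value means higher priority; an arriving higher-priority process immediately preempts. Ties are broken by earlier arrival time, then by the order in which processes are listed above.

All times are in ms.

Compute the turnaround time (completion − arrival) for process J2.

19

Timeline: | J1 0-1 | J3 1-7 | J4 7-8 | J5 8-10 | J3 10-11 | J1 11-12 | J2 12-19 |
Completion: J1=12  J2=19  J3=11  J4=8  J5=10
Turnaround (C−A): J1=12  J2=19  J3=10  J4=1  J5=3
Turnaround(J2) = completion − arrival = 19 − 0 = 19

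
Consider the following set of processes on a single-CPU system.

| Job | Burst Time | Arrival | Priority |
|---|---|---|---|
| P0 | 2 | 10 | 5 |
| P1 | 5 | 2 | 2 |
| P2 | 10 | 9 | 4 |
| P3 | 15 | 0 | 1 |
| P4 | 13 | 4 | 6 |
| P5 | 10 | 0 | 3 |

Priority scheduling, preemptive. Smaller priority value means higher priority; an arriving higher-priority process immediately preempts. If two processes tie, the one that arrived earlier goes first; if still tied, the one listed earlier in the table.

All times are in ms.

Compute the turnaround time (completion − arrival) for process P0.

32

Schedule: | P3 0-15 | P1 15-20 | P5 20-30 | P2 30-40 | P0 40-42 | P4 42-55 |
Completion: P0=42  P1=20  P2=40  P3=15  P4=55  P5=30
Turnaround(P0) = completion − arrival = 42 − 10 = 32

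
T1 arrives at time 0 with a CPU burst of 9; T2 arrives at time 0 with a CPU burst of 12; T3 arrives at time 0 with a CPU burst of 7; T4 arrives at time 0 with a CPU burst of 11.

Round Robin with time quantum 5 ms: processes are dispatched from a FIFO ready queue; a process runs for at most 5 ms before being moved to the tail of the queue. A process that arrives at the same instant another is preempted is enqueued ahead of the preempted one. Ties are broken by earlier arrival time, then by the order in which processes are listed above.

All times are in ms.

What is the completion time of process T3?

Gantt: | T1 0-5 | T2 5-10 | T3 10-15 | T4 15-20 | T1 20-24 | T2 24-29 | T3 29-31 | T4 31-36 | T2 36-38 | T4 38-39 |
Completion: T1=24  T2=38  T3=31  T4=39
Turnaround (C−A): T1=24  T2=38  T3=31  T4=39

31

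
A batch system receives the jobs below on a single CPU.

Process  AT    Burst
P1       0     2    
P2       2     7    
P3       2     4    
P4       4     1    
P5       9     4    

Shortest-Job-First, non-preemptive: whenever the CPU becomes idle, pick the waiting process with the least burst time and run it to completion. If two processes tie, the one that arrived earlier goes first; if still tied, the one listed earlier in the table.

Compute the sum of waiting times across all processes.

Timeline: | P1 0-2 | P3 2-6 | P4 6-7 | P2 7-14 | P5 14-18 |
Completion: P1=2  P2=14  P3=6  P4=7  P5=18
Turnaround (C−A): P1=2  P2=12  P3=4  P4=3  P5=9
Waiting = turnaround − burst: P1=0, P2=5, P3=0, P4=2, P5=5
Total waiting = 0 + 5 + 0 + 2 + 5 = 12

12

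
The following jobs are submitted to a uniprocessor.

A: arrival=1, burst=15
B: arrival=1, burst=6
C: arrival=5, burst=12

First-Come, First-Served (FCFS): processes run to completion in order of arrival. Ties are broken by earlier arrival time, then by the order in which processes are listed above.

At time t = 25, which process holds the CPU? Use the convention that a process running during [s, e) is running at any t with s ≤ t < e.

Gantt: | idle 0-1 | A 1-16 | B 16-22 | C 22-34 |
Completion: A=16  B=22  C=34

C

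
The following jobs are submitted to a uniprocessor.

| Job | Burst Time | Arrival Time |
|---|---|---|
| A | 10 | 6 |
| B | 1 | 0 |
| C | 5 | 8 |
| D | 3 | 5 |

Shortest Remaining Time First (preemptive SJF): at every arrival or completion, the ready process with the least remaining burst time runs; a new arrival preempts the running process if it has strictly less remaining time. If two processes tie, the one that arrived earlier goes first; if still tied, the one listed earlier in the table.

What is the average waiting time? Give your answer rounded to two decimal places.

1.75

Gantt: | B 0-1 | idle 1-5 | D 5-8 | C 8-13 | A 13-23 |
Completion: A=23  B=1  C=13  D=8
Waiting times: A=7, B=0, C=0, D=0
Average waiting = (7+0+0+0) / 4 = 7/4 = 1.75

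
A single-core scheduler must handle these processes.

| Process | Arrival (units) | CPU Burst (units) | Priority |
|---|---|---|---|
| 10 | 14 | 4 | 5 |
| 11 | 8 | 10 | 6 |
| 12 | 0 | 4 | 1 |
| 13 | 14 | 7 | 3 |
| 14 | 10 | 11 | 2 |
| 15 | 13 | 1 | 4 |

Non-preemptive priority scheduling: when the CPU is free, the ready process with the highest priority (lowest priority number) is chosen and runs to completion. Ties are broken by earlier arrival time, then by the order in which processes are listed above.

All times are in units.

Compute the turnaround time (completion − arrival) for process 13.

Timeline: | 12 0-4 | idle 4-8 | 11 8-18 | 14 18-29 | 13 29-36 | 15 36-37 | 10 37-41 |
Completion: 10=41  11=18  12=4  13=36  14=29  15=37
Turnaround(13) = completion − arrival = 36 − 14 = 22

22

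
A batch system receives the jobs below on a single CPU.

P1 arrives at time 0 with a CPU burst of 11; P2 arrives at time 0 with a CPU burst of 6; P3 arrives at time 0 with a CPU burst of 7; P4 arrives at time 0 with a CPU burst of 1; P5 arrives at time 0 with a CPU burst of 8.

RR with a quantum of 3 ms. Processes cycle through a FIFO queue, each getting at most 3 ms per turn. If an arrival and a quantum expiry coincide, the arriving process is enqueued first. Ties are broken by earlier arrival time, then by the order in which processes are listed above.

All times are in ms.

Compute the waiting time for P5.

23

Schedule: | P1 0-3 | P2 3-6 | P3 6-9 | P4 9-10 | P5 10-13 | P1 13-16 | P2 16-19 | P3 19-22 | P5 22-25 | P1 25-28 | P3 28-29 | P5 29-31 | P1 31-33 |
Completion: P1=33  P2=19  P3=29  P4=10  P5=31
Waiting(P5) = turnaround − burst = 31 − 8 = 23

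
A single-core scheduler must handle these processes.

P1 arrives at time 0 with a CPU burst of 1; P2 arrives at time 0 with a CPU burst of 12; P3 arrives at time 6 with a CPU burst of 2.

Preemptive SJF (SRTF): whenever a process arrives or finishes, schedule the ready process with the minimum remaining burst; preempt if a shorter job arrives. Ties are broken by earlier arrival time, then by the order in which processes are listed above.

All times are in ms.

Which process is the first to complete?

Gantt: | P1 0-1 | P2 1-6 | P3 6-8 | P2 8-15 |
Completion: P1=1  P2=15  P3=8
Turnaround (C−A): P1=1  P2=15  P3=2
Finish order: P1 → P3 → P2

P1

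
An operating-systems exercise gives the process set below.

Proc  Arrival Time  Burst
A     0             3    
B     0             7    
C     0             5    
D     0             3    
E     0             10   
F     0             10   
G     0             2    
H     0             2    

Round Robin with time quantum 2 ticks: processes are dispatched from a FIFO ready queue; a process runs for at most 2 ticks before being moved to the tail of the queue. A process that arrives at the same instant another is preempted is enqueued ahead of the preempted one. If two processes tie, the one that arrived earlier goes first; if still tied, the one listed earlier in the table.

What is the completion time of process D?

22

Gantt: | A 0-2 | B 2-4 | C 4-6 | D 6-8 | E 8-10 | F 10-12 | G 12-14 | H 14-16 | A 16-17 | B 17-19 | C 19-21 | D 21-22 | E 22-24 | F 24-26 | B 26-28 | C 28-29 | E 29-31 | F 31-33 | B 33-34 | E 34-36 | F 36-38 | E 38-40 | F 40-42 |
Completion: A=17  B=34  C=29  D=22  E=40  F=42  G=14  H=16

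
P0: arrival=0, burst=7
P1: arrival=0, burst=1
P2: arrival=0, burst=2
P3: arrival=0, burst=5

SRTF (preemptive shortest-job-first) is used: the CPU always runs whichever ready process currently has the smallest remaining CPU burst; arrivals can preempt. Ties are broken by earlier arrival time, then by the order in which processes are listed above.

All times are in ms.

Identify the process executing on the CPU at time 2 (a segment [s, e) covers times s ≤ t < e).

Schedule: | P1 0-1 | P2 1-3 | P3 3-8 | P0 8-15 |
Completion: P0=15  P1=1  P2=3  P3=8
Turnaround (C−A): P0=15  P1=1  P2=3  P3=8

P2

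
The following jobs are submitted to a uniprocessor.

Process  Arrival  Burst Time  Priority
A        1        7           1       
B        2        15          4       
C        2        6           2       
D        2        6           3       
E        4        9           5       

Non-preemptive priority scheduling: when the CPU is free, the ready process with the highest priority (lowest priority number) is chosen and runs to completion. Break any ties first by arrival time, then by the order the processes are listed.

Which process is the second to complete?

C

Gantt: | idle 0-1 | A 1-8 | C 8-14 | D 14-20 | B 20-35 | E 35-44 |
Completion: A=8  B=35  C=14  D=20  E=44
Finish order: A → C → D → B → E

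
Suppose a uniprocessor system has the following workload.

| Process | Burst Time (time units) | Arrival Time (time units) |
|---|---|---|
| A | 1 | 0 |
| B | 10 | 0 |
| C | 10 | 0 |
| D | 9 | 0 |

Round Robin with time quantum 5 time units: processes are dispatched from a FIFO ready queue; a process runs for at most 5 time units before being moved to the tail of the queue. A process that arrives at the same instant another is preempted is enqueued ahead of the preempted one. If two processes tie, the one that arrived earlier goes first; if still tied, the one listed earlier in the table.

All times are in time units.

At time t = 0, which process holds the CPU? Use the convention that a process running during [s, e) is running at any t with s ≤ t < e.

A

Gantt: | A 0-1 | B 1-6 | C 6-11 | D 11-16 | B 16-21 | C 21-26 | D 26-30 |
Completion: A=1  B=21  C=26  D=30
Turnaround (C−A): A=1  B=21  C=26  D=30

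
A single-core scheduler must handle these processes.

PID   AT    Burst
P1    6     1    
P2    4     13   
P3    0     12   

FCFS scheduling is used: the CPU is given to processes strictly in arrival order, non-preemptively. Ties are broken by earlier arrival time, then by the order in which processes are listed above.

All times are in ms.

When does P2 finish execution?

Schedule: | P3 0-12 | P2 12-25 | P1 25-26 |
Completion: P1=26  P2=25  P3=12
Turnaround (C−A): P1=20  P2=21  P3=12

25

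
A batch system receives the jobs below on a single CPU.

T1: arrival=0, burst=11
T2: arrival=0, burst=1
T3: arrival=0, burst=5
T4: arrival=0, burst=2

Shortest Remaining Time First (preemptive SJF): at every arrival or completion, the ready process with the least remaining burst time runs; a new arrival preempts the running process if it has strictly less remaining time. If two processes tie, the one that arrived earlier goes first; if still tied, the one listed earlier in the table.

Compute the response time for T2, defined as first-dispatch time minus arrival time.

0

Gantt: | T2 0-1 | T4 1-3 | T3 3-8 | T1 8-19 |
Completion: T1=19  T2=1  T3=8  T4=3
Response(T2) = first start − arrival = 0 − 0 = 0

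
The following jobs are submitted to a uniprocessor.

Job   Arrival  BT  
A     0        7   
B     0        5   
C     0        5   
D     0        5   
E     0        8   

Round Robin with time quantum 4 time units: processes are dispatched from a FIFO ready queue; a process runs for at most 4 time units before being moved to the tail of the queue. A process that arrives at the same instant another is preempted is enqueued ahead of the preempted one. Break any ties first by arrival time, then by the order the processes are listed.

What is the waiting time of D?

21

Gantt: | A 0-4 | B 4-8 | C 8-12 | D 12-16 | E 16-20 | A 20-23 | B 23-24 | C 24-25 | D 25-26 | E 26-30 |
Completion: A=23  B=24  C=25  D=26  E=30
Waiting(D) = turnaround − burst = 26 − 5 = 21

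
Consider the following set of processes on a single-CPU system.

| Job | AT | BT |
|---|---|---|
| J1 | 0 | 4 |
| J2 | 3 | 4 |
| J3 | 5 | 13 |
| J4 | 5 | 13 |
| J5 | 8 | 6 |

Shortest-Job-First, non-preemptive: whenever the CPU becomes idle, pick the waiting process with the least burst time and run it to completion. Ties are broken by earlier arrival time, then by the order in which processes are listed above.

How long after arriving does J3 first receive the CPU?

Schedule: | J1 0-4 | J2 4-8 | J5 8-14 | J3 14-27 | J4 27-40 |
Completion: J1=4  J2=8  J3=27  J4=40  J5=14
Turnaround (C−A): J1=4  J2=5  J3=22  J4=35  J5=6
Response(J3) = first start − arrival = 14 − 5 = 9

9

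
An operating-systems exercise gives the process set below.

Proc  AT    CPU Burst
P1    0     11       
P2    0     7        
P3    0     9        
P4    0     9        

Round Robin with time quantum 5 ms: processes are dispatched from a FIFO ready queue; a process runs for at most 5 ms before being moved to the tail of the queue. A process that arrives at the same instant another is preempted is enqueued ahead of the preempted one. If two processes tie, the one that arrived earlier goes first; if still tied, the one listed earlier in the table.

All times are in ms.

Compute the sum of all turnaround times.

Schedule: | P1 0-5 | P2 5-10 | P3 10-15 | P4 15-20 | P1 20-25 | P2 25-27 | P3 27-31 | P4 31-35 | P1 35-36 |
Completion: P1=36  P2=27  P3=31  P4=35
Turnaround = completion − arrival: P1=36, P2=27, P3=31, P4=35
Total turnaround = 36 + 27 + 31 + 35 = 129

129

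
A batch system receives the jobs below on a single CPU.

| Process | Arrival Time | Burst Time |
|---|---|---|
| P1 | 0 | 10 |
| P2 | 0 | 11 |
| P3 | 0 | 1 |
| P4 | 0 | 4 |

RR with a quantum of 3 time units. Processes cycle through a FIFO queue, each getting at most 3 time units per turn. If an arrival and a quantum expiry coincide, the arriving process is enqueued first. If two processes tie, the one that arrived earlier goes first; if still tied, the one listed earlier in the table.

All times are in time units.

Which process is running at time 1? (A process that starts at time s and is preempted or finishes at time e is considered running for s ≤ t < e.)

P1

Timeline: | P1 0-3 | P2 3-6 | P3 6-7 | P4 7-10 | P1 10-13 | P2 13-16 | P4 16-17 | P1 17-20 | P2 20-23 | P1 23-24 | P2 24-26 |
Completion: P1=24  P2=26  P3=7  P4=17
Turnaround (C−A): P1=24  P2=26  P3=7  P4=17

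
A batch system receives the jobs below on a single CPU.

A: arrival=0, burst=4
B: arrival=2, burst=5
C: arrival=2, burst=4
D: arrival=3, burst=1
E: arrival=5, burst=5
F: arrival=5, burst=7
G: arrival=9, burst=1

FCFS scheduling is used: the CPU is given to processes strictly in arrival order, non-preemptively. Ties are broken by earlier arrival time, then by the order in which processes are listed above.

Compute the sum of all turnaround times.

86

Timeline: | A 0-4 | B 4-9 | C 9-13 | D 13-14 | E 14-19 | F 19-26 | G 26-27 |
Completion: A=4  B=9  C=13  D=14  E=19  F=26  G=27
Turnaround (C−A): A=4  B=7  C=11  D=11  E=14  F=21  G=18
Turnaround = completion − arrival: A=4, B=7, C=11, D=11, E=14, F=21, G=18
Total turnaround = 4 + 7 + 11 + 11 + 14 + 21 + 18 = 86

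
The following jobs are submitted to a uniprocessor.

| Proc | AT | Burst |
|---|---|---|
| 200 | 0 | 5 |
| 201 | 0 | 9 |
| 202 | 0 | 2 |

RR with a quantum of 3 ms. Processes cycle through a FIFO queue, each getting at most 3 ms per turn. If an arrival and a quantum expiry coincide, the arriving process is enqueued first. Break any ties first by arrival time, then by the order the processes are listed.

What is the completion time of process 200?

Timeline: | 200 0-3 | 201 3-6 | 202 6-8 | 200 8-10 | 201 10-16 |
Completion: 200=10  201=16  202=8
Turnaround (C−A): 200=10  201=16  202=8

10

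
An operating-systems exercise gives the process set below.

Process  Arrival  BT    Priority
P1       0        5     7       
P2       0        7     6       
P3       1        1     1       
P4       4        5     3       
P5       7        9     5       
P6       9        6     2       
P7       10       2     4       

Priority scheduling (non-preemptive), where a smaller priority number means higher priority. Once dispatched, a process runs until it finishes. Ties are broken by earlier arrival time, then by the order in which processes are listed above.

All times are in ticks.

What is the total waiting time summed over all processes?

67

Timeline: | P2 0-7 | P3 7-8 | P4 8-13 | P6 13-19 | P7 19-21 | P5 21-30 | P1 30-35 |
Completion: P1=35  P2=7  P3=8  P4=13  P5=30  P6=19  P7=21
Turnaround (C−A): P1=35  P2=7  P3=7  P4=9  P5=23  P6=10  P7=11
Waiting = turnaround − burst: P1=30, P2=0, P3=6, P4=4, P5=14, P6=4, P7=9
Total waiting = 30 + 0 + 6 + 4 + 14 + 4 + 9 = 67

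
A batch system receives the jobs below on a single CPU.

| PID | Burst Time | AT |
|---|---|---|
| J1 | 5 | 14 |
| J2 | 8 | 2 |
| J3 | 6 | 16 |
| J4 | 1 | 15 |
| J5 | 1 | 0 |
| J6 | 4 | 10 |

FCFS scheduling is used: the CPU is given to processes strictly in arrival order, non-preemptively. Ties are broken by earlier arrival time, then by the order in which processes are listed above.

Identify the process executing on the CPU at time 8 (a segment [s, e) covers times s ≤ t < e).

J2

Gantt: | J5 0-1 | idle 1-2 | J2 2-10 | J6 10-14 | J1 14-19 | J4 19-20 | J3 20-26 |
Completion: J1=19  J2=10  J3=26  J4=20  J5=1  J6=14
Turnaround (C−A): J1=5  J2=8  J3=10  J4=5  J5=1  J6=4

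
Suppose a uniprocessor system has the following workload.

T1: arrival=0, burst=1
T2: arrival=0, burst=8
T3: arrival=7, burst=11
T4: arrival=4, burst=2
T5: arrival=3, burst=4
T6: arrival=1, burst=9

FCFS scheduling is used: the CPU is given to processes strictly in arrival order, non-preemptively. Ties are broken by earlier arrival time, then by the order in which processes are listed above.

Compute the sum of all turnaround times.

Timeline: | T1 0-1 | T2 1-9 | T6 9-18 | T5 18-22 | T4 22-24 | T3 24-35 |
Completion: T1=1  T2=9  T3=35  T4=24  T5=22  T6=18
Turnaround = completion − arrival: T1=1, T2=9, T3=28, T4=20, T5=19, T6=17
Total turnaround = 1 + 9 + 28 + 20 + 19 + 17 = 94

94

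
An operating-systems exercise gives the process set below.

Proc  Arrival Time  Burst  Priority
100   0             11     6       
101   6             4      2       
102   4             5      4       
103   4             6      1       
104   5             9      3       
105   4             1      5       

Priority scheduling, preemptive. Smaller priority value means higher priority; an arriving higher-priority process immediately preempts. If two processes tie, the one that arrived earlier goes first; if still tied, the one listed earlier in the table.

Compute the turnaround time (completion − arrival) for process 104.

18

Gantt: | 100 0-4 | 103 4-10 | 101 10-14 | 104 14-23 | 102 23-28 | 105 28-29 | 100 29-36 |
Completion: 100=36  101=14  102=28  103=10  104=23  105=29
Turnaround(104) = completion − arrival = 23 − 5 = 18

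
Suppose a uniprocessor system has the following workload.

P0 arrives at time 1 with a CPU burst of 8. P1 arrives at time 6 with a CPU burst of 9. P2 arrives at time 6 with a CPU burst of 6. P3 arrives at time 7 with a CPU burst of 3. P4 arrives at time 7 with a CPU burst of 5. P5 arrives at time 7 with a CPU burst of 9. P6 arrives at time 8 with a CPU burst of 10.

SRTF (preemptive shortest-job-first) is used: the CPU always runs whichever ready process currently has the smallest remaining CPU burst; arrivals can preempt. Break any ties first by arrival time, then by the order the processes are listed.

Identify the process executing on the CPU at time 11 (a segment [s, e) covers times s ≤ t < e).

Gantt: | idle 0-1 | P0 1-9 | P3 9-12 | P4 12-17 | P2 17-23 | P1 23-32 | P5 32-41 | P6 41-51 |
Completion: P0=9  P1=32  P2=23  P3=12  P4=17  P5=41  P6=51
Turnaround (C−A): P0=8  P1=26  P2=17  P3=5  P4=10  P5=34  P6=43

P3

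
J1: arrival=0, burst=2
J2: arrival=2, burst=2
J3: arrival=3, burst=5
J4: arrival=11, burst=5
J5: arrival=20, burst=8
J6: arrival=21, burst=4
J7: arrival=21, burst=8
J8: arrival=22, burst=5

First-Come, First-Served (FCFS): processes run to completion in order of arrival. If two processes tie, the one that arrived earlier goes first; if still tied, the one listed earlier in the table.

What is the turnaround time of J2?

2

Timeline: | J1 0-2 | J2 2-4 | J3 4-9 | idle 9-11 | J4 11-16 | idle 16-20 | J5 20-28 | J6 28-32 | J7 32-40 | J8 40-45 |
Completion: J1=2  J2=4  J3=9  J4=16  J5=28  J6=32  J7=40  J8=45
Turnaround (C−A): J1=2  J2=2  J3=6  J4=5  J5=8  J6=11  J7=19  J8=23
Turnaround(J2) = completion − arrival = 4 − 2 = 2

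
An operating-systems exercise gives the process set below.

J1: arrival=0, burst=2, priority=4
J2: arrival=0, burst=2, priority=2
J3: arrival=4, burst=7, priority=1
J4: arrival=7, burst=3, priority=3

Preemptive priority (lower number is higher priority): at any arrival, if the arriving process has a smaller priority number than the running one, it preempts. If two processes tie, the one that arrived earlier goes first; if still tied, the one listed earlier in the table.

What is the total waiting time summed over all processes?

Schedule: | J2 0-2 | J1 2-4 | J3 4-11 | J4 11-14 |
Completion: J1=4  J2=2  J3=11  J4=14
Waiting = turnaround − burst: J1=2, J2=0, J3=0, J4=4
Total waiting = 2 + 0 + 0 + 4 = 6

6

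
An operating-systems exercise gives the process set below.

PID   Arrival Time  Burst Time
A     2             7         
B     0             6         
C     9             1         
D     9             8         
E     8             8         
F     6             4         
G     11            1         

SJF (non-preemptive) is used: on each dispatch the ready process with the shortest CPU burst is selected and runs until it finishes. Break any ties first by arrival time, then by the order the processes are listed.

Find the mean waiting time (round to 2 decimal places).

Timeline: | B 0-6 | F 6-10 | C 10-11 | G 11-12 | A 12-19 | E 19-27 | D 27-35 |
Completion: A=19  B=6  C=11  D=35  E=27  F=10  G=12
Waiting times: A=10, B=0, C=1, D=18, E=11, F=0, G=0
Average waiting = (10+0+1+18+11+0+0) / 7 = 40/7 = 5.71

5.71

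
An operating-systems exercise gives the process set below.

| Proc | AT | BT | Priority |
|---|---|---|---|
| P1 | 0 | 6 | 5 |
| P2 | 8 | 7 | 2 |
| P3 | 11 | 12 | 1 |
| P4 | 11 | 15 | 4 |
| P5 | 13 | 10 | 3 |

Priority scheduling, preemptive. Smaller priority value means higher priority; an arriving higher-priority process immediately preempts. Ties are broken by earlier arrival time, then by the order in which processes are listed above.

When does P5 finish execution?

Timeline: | P1 0-6 | idle 6-8 | P2 8-11 | P3 11-23 | P2 23-27 | P5 27-37 | P4 37-52 |
Completion: P1=6  P2=27  P3=23  P4=52  P5=37

37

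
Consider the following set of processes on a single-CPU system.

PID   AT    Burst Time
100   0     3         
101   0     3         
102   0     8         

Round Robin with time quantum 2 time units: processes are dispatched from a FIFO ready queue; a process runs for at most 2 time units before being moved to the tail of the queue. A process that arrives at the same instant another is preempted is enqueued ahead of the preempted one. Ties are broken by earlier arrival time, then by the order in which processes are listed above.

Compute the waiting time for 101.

Gantt: | 100 0-2 | 101 2-4 | 102 4-6 | 100 6-7 | 101 7-8 | 102 8-14 |
Completion: 100=7  101=8  102=14
Turnaround (C−A): 100=7  101=8  102=14
Waiting(101) = turnaround − burst = 8 − 3 = 5

5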